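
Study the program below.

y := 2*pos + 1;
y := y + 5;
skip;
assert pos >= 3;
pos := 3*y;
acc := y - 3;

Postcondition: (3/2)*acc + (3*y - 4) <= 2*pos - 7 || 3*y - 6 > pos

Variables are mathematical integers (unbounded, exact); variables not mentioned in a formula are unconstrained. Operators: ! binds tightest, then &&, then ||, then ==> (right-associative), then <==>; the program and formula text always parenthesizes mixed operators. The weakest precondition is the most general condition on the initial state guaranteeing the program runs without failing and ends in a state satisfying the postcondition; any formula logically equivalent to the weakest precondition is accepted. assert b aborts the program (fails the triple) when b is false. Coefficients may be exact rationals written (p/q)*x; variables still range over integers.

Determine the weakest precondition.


Working backward. After the program, the postcondition (3/2)*acc + (3*y - 4) <= 2*pos - 7 || 3*y - 6 > pos must hold; in canonical form it is (3/2)*acc + 3*y <= 2*pos - 3 || 3*y > pos + 6.
Before acc := y - 3: (9/2)*y <= 2*pos + 3/2 || 3*y > pos + 6
Before pos := 3*y: (3/2)*y >= -3/2
Before assert pos >= 3: pos >= 3 && (3/2)*y >= -3/2
Before skip: pos >= 3 && (3/2)*y >= -3/2
Before y := y + 5: pos >= 3 && (3/2)*y >= -9
Before y := 2*pos + 1: pos >= 3 && 3*pos >= -21/2
Answer: WP = pos >= 3 && 3*pos >= -21/2


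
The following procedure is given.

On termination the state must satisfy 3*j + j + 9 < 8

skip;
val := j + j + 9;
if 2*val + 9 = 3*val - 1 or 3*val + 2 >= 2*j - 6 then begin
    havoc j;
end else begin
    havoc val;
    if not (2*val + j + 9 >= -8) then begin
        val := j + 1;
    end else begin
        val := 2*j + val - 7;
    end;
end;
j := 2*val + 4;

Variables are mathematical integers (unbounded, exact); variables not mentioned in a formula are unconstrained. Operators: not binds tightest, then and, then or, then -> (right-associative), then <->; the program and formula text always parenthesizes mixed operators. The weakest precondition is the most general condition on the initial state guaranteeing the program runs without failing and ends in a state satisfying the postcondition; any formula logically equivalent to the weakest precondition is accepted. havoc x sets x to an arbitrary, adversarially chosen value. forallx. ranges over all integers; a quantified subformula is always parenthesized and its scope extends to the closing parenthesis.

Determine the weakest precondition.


Working backward. After the program, the postcondition 3*j + j + 9 < 8 must hold; in canonical form it is 4*j < -1.
Before j := 2*val + 4: 8*val < -17
Then branch requires 8*val < -17; else branch requires forall val_1. (((not (j + 2*val_1 >= -17)) -> 8*j < -25) and (j + 2*val_1 >= -17 -> 16*j + 8*val_1 < 39)).
Before the if: ((val = 10 or 3*val >= 2*j - 8) -> 8*val < -17) and ((not (val = 10 or 3*val >= 2*j - 8)) -> (forall val_1. (((not (j + 2*val_1 >= -17)) -> 8*j < -25) and (j + 2*val_1 >= -17 -> 16*j + 8*val_1 < 39))))
Before val := j + j + 9: ((2*j = 1 or 4*j >= -35) -> 16*j < -89) and ((not (2*j = 1 or 4*j >= -35)) -> (forall val_1. (((not (j + 2*val_1 >= -17)) -> 8*j < -25) and (j + 2*val_1 >= -17 -> 16*j + 8*val_1 < 39))))
Before skip: ((2*j = 1 or 4*j >= -35) -> 16*j < -89) and ((not (2*j = 1 or 4*j >= -35)) -> (forall val_1. (((not (j + 2*val_1 >= -17)) -> 8*j < -25) and (j + 2*val_1 >= -17 -> 16*j + 8*val_1 < 39))))
Answer: WP = ((2*j = 1 or 4*j >= -35) -> 16*j < -89) and ((not (2*j = 1 or 4*j >= -35)) -> (forall val_1. (((not (j + 2*val_1 >= -17)) -> 8*j < -25) and (j + 2*val_1 >= -17 -> 16*j + 8*val_1 < 39))))


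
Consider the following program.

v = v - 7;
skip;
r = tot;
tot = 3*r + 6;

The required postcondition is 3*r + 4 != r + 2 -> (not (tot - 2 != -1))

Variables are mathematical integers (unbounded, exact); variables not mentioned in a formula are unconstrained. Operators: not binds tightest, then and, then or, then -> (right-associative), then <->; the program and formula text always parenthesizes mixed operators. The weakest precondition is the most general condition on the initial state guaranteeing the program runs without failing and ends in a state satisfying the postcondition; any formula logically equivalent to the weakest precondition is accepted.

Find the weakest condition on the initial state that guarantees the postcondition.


Working backward. After the program, the postcondition 3*r + 4 != r + 2 -> (not (tot - 2 != -1)) must hold; in canonical form it is 2*r != -2 -> (not (tot != 1)).
Before tot := 3*r + 6: 2*r != -2 -> (not (3*r != -5))
Before r := tot: 2*tot != -2 -> (not (3*tot != -5))
Before skip: 2*tot != -2 -> (not (3*tot != -5))
Before v := v - 7: 2*tot != -2 -> (not (3*tot != -5))
Answer: WP = 2*tot != -2 -> (not (3*tot != -5))


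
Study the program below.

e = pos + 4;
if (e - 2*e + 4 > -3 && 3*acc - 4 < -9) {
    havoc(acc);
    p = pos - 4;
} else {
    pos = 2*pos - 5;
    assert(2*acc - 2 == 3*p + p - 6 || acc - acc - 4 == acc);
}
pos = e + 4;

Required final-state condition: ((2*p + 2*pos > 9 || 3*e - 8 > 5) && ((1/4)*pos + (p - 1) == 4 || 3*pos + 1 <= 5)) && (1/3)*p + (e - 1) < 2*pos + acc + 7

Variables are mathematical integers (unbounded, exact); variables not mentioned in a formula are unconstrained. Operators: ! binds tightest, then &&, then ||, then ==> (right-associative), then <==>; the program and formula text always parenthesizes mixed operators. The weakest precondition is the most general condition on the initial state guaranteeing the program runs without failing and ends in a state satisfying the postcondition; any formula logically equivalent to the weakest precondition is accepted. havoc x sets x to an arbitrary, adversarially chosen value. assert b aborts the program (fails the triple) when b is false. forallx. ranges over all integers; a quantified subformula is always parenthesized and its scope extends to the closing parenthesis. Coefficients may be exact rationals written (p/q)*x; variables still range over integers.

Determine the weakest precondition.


Working backward. After the program, the postcondition ((2*p + 2*pos > 9 || 3*e - 8 > 5) && ((1/4)*pos + (p - 1) == 4 || 3*pos + 1 <= 5)) && (1/3)*p + (e - 1) < 2*pos + acc + 7 must hold; in canonical form it is (2*p + 2*pos > 9 || 3*e > 13) && (p + (1/4)*pos == 5 || 3*pos <= 4) && e + (1/3)*p < acc + 2*pos + 8.
Before pos := e + 4: (2*e + 2*p > 1 || 3*e > 13) && ((1/4)*e + p == 4 || 3*e <= -8) && (1/3)*p < acc + e + 16
Then branch requires forall acc_1. ((2*e + 2*pos > 9 || 3*e > 13) && ((1/4)*e + pos == 8 || 3*e <= -8) && (1/3)*pos < acc_1 + e + 52/3); else branch requires (2*acc == 4*p - 4 || acc == -4) && (2*e + 2*p > 1 || 3*e > 13) && ((1/4)*e + p == 4 || 3*e <= -8) && (1/3)*p < acc + e + 16.
Before the if: ((e < 7 && 3*acc < -5) ==> (forall acc_1. ((2*e + 2*pos > 9 || 3*e > 13) && ((1/4)*e + pos == 8 || 3*e <= -8) && (1/3)*pos < acc_1 + e + 52/3))) && ((!(e < 7 && 3*acc < -5)) ==> ((2*acc == 4*p - 4 || acc == -4) && (2*e + 2*p > 1 || 3*e > 13) && ((1/4)*e + p == 4 || 3*e <= -8) && (1/3)*p < acc + e + 16))
Before e := pos + 4: ((pos < 3 && 3*acc < -5) ==> (forall acc_1. ((4*pos > 1 || 3*pos > 1) && ((5/4)*pos == 7 || 3*pos <= -20) && acc_1 + (2/3)*pos > -64/3))) && ((!(pos < 3 && 3*acc < -5)) ==> ((2*acc == 4*p - 4 || acc == -4) && (2*p + 2*pos > -7 || 3*pos > 1) && (p + (1/4)*pos == 3 || 3*pos <= -20) && (1/3)*p < acc + pos + 20))
Answer: WP = ((pos < 3 && 3*acc < -5) ==> (forall acc_1. ((4*pos > 1 || 3*pos > 1) && ((5/4)*pos == 7 || 3*pos <= -20) && acc_1 + (2/3)*pos > -64/3))) && ((!(pos < 3 && 3*acc < -5)) ==> ((2*acc == 4*p - 4 || acc == -4) && (2*p + 2*pos > -7 || 3*pos > 1) && (p + (1/4)*pos == 3 || 3*pos <= -20) && (1/3)*p < acc + pos + 20))


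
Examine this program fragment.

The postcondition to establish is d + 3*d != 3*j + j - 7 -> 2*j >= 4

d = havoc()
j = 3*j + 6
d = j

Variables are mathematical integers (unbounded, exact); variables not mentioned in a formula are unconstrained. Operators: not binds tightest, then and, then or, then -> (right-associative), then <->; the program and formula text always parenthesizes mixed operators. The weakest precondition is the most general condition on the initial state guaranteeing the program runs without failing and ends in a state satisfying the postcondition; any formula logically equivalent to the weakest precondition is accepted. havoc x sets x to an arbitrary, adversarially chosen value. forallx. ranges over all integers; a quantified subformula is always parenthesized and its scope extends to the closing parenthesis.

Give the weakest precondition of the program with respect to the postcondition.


Working backward. After the program, the postcondition d + 3*d != 3*j + j - 7 -> 2*j >= 4 must hold; in canonical form it is 4*d != 4*j - 7 -> 2*j >= 4.
Before d := j: 2*j >= 4
Before j := 3*j + 6: 6*j >= -8
Before havoc d: 6*j >= -8
Answer: WP = 6*j >= -8


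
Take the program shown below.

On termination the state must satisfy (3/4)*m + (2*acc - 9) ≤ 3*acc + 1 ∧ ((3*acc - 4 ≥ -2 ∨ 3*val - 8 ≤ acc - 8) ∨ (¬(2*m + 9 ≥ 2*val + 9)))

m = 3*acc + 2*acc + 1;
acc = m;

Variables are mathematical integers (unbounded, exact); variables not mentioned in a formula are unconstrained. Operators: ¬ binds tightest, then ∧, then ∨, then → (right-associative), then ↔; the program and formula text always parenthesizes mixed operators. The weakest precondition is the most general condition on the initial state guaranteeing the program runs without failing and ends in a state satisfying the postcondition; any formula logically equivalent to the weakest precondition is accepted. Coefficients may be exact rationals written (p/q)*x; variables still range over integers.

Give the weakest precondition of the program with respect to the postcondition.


Working backward. After the program, the postcondition (3/4)*m + (2*acc - 9) ≤ 3*acc + 1 ∧ ((3*acc - 4 ≥ -2 ∨ 3*val - 8 ≤ acc - 8) ∨ (¬(2*m + 9 ≥ 2*val + 9))) must hold; in canonical form it is (3/4)*m ≤ acc + 10 ∧ (3*acc ≥ 2 ∨ 3*val ≤ acc ∨ (¬(2*m ≥ 2*val))).
Before acc := m: (1/4)*m ≥ -10 ∧ (3*m ≥ 2 ∨ 3*val ≤ m ∨ (¬(2*m ≥ 2*val)))
Before m := 3*acc + 2*acc + 1: (5/4)*acc ≥ -41/4 ∧ (15*acc ≥ -1 ∨ 3*val ≤ 5*acc + 1 ∨ (¬(10*acc ≥ 2*val - 2)))
Answer: WP = (5/4)*acc ≥ -41/4 ∧ (15*acc ≥ -1 ∨ 3*val ≤ 5*acc + 1 ∨ (¬(10*acc ≥ 2*val - 2)))


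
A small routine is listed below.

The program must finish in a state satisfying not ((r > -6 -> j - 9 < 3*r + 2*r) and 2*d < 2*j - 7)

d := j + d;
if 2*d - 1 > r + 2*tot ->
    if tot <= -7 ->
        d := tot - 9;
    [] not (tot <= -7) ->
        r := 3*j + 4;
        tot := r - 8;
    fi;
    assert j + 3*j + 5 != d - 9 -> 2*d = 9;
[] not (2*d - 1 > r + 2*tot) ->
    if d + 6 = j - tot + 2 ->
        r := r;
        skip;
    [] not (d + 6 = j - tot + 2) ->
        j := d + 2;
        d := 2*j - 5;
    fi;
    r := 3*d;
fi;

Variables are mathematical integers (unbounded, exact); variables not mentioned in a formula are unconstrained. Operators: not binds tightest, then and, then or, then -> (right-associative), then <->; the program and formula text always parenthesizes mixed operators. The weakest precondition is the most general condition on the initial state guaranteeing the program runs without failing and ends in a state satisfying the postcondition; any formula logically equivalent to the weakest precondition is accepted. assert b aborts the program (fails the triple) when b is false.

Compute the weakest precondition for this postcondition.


Working backward. After the program, the postcondition not ((r > -6 -> j - 9 < 3*r + 2*r) and 2*d < 2*j - 7) must hold; in canonical form it is not ((r > -6 -> j < 5*r + 9) and 2*d < 2*j - 7).
Then branch requires (tot <= -7 -> ((4*j != tot - 23 -> 2*tot = 27) and (not ((r > -6 -> j < 5*r + 9) and 2*tot < 2*j + 11)))) and ((not (tot <= -7)) -> ((4*j != d - 14 -> 2*d = 9) and (not ((3*j > -10 -> 14*j > -29) and 2*d < 2*j - 7)))); else branch requires (d + tot = j - 4 -> (not ((3*d > -6 -> j < 15*d + 9) and 2*d < 2*j - 7))) and ((not (d + tot = j - 4)) -> (not ((6*d > -3 -> 29*d > 8) and 2*d < -1))).
Before the if: (2*d > r + 2*tot + 1 -> ((tot <= -7 -> ((4*j != tot - 23 -> 2*tot = 27) and (not ((r > -6 -> j < 5*r + 9) and 2*tot < 2*j + 11)))) and ((not (tot <= -7)) -> ((4*j != d - 14 -> 2*d = 9) and (not ((3*j > -10 -> 14*j > -29) and 2*d < 2*j - 7)))))) and ((not (2*d > r + 2*tot + 1)) -> ((d + tot = j - 4 -> (not ((3*d > -6 -> j < 15*d + 9) and 2*d < 2*j - 7))) and ((not (d + tot = j - 4)) -> (not ((6*d > -3 -> 29*d > 8) and 2*d < -1)))))
Before d := j + d: (2*d + 2*j > r + 2*tot + 1 -> ((tot <= -7 -> ((4*j != tot - 23 -> 2*tot = 27) and (not ((r > -6 -> j < 5*r + 9) and 2*tot < 2*j + 11)))) and ((not (tot <= -7)) -> ((3*j != d - 14 -> 2*d + 2*j = 9) and (not ((3*j > -10 -> 14*j > -29) and 2*d < -7)))))) and ((not (2*d + 2*j > r + 2*tot + 1)) -> ((d + tot = -4 -> (not ((3*d + 3*j > -6 -> 15*d + 14*j > -9) and 2*d < -7))) and ((not (d + tot = -4)) -> (not ((6*d + 6*j > -3 -> 29*d + 29*j > 8) and 2*d + 2*j < -1)))))
Answer: WP = (2*d + 2*j > r + 2*tot + 1 -> ((tot <= -7 -> ((4*j != tot - 23 -> 2*tot = 27) and (not ((r > -6 -> j < 5*r + 9) and 2*tot < 2*j + 11)))) and ((not (tot <= -7)) -> ((3*j != d - 14 -> 2*d + 2*j = 9) and (not ((3*j > -10 -> 14*j > -29) and 2*d < -7)))))) and ((not (2*d + 2*j > r + 2*tot + 1)) -> ((d + tot = -4 -> (not ((3*d + 3*j > -6 -> 15*d + 14*j > -9) and 2*d < -7))) and ((not (d + tot = -4)) -> (not ((6*d + 6*j > -3 -> 29*d + 29*j > 8) and 2*d + 2*j < -1)))))


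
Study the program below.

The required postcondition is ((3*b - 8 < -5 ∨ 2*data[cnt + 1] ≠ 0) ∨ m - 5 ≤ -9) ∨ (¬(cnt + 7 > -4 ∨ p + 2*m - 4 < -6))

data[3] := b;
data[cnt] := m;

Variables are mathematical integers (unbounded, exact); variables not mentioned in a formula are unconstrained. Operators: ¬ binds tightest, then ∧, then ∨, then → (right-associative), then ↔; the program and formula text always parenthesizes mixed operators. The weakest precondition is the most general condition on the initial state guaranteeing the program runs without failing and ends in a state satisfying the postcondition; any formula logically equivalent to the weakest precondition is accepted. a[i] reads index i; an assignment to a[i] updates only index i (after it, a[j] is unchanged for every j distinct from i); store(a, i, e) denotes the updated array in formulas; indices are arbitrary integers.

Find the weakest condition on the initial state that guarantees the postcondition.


Working backward. After the program, the postcondition ((3*b - 8 < -5 ∨ 2*data[cnt + 1] ≠ 0) ∨ m - 5 ≤ -9) ∨ (¬(cnt + 7 > -4 ∨ p + 2*m - 4 < -6)) must hold; in canonical form it is 3*b < 3 ∨ 2*data[cnt + 1] ≠ 0 ∨ m ≤ -4 ∨ (¬(cnt > -11 ∨ 2*m + p < -2)).
Before data[cnt] := m: 3*b < 3 ∨ 2*store(data, cnt, m)[cnt + 1] ≠ 0 ∨ m ≤ -4 ∨ (¬(cnt > -11 ∨ 2*m + p < -2))
Before data[3] := b: 3*b < 3 ∨ 2*store(store(data, 3, b), cnt, m)[cnt + 1] ≠ 0 ∨ m ≤ -4 ∨ (¬(cnt > -11 ∨ 2*m + p < -2))
Answer: WP = 3*b < 3 ∨ 2*store(store(data, 3, b), cnt, m)[cnt + 1] ≠ 0 ∨ m ≤ -4 ∨ (¬(cnt > -11 ∨ 2*m + p < -2))


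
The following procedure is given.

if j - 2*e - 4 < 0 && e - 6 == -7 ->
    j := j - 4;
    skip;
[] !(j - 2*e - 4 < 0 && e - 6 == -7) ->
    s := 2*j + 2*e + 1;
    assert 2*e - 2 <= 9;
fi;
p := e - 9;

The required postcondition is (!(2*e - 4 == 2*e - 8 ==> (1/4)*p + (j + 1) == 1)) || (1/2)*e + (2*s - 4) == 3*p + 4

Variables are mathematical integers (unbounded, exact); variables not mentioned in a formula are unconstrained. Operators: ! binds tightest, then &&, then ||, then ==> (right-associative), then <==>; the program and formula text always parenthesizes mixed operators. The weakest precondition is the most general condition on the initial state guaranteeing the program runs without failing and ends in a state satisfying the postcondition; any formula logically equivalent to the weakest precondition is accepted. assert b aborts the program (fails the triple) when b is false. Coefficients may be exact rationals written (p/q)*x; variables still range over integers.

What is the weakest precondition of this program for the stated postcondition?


Working backward. After the program, the postcondition (!(2*e - 4 == 2*e - 8 ==> (1/4)*p + (j + 1) == 1)) || (1/2)*e + (2*s - 4) == 3*p + 4 must hold; in canonical form it is (1/2)*e + 2*s == 3*p + 8.
Before p := e - 9: 2*s == (5/2)*e - 19
Then branch requires 2*s == (5/2)*e - 19; else branch requires 2*e <= 11 && (3/2)*e + 4*j == -21.
Before the if: ((j < 2*e + 4 && e == -1) ==> 2*s == (5/2)*e - 19) && ((!(j < 2*e + 4 && e == -1)) ==> (2*e <= 11 && (3/2)*e + 4*j == -21))
Answer: WP = ((j < 2*e + 4 && e == -1) ==> 2*s == (5/2)*e - 19) && ((!(j < 2*e + 4 && e == -1)) ==> (2*e <= 11 && (3/2)*e + 4*j == -21))


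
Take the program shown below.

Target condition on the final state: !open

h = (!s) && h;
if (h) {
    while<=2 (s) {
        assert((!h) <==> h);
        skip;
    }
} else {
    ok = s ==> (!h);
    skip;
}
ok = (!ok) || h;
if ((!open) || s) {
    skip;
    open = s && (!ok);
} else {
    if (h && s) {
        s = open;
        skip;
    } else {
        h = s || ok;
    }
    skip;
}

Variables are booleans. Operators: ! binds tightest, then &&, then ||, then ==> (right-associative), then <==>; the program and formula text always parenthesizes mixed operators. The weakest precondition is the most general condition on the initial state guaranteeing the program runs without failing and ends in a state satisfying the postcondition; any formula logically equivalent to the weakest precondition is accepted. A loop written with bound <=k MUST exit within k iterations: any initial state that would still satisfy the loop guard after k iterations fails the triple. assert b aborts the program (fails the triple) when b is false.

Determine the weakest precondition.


Working backward. After the program, !open must hold.
Then branch requires !(s && (!ok)); else branch requires ((h && s) ==> (!open)) && ((!(h && s)) ==> (!open)).
Before the if: (((!open) || s) ==> (!(s && (!ok)))) && ((!((!open) || s)) ==> (((h && s) ==> (!open)) && ((!(h && s)) ==> (!open))))
Before ok := (!ok) || h: (((!open) || s) ==> (!(s && (!((!ok) || h))))) && ((!((!open) || s)) ==> (((h && s) ==> (!open)) && ((!(h && s)) ==> (!open))))
Then branch requires (s ==> (((!h) <==> h) && (s ==> (((!h) <==> h) && (!s) && (((!open) || s) ==> (!(s && (!((!ok) || h))))) && ((!((!open) || s)) ==> (((h && s) ==> (!open)) && ((!(h && s)) ==> (!open)))))) && ((!s) ==> ((((!open) || s) ==> (!(s && (!((!ok) || h))))) && ((!((!open) || s)) ==> (((h && s) ==> (!open)) && ((!(h && s)) ==> (!open)))))))) && ((!s) ==> ((((!open) || s) ==> (!(s && (!((!ok) || h))))) && ((!((!open) || s)) ==> (((h && s) ==> (!open)) && ((!(h && s)) ==> (!open)))))); else branch requires (((!open) || s) ==> (!(s && (!((!(s ==> (!h))) || h))))) && ((!((!open) || s)) ==> (((h && s) ==> (!open)) && ((!(h && s)) ==> (!open)))).
Before the if: (h ==> ((s ==> (((!h) <==> h) && (s ==> (((!h) <==> h) && (!s) && (((!open) || s) ==> (!(s && (!((!ok) || h))))) && ((!((!open) || s)) ==> (((h && s) ==> (!open)) && ((!(h && s)) ==> (!open)))))) && ((!s) ==> ((((!open) || s) ==> (!(s && (!((!ok) || h))))) && ((!((!open) || s)) ==> (((h && s) ==> (!open)) && ((!(h && s)) ==> (!open)))))))) && ((!s) ==> ((((!open) || s) ==> (!(s && (!((!ok) || h))))) && ((!((!open) || s)) ==> (((h && s) ==> (!open)) && ((!(h && s)) ==> (!open)))))))) && ((!h) ==> ((((!open) || s) ==> (!(s && (!((!(s ==> (!h))) || h))))) && ((!((!open) || s)) ==> (((h && s) ==> (!open)) && ((!(h && s)) ==> (!open))))))
Before h := (!s) && h: (((!s) && h) ==> ((s ==> (((!((!s) && h)) <==> ((!s) && h)) && (s ==> (((!((!s) && h)) <==> ((!s) && h)) && (!s) && (((!open) || s) ==> (!(s && (!((!ok) || ((!s) && h)))))) && ((!((!open) || s)) ==> (!open)))) && ((!s) ==> ((((!open) || s) ==> (!(s && (!((!ok) || ((!s) && h)))))) && ((!((!open) || s)) ==> (!open)))))) && ((!s) ==> ((((!open) || s) ==> (!(s && (!((!ok) || ((!s) && h)))))) && ((!((!open) || s)) ==> (!open)))))) && ((!((!s) && h)) ==> ((((!open) || s) ==> (!(s && (!((!(s ==> (!((!s) && h)))) || ((!s) && h)))))) && ((!((!open) || s)) ==> (!open))))
Answer: WP = (((!s) && h) ==> ((s ==> (((!((!s) && h)) <==> ((!s) && h)) && (s ==> (((!((!s) && h)) <==> ((!s) && h)) && (!s) && (((!open) || s) ==> (!(s && (!((!ok) || ((!s) && h)))))) && ((!((!open) || s)) ==> (!open)))) && ((!s) ==> ((((!open) || s) ==> (!(s && (!((!ok) || ((!s) && h)))))) && ((!((!open) || s)) ==> (!open)))))) && ((!s) ==> ((((!open) || s) ==> (!(s && (!((!ok) || ((!s) && h)))))) && ((!((!open) || s)) ==> (!open)))))) && ((!((!s) && h)) ==> ((((!open) || s) ==> (!(s && (!((!(s ==> (!((!s) && h)))) || ((!s) && h)))))) && ((!((!open) || s)) ==> (!open))))


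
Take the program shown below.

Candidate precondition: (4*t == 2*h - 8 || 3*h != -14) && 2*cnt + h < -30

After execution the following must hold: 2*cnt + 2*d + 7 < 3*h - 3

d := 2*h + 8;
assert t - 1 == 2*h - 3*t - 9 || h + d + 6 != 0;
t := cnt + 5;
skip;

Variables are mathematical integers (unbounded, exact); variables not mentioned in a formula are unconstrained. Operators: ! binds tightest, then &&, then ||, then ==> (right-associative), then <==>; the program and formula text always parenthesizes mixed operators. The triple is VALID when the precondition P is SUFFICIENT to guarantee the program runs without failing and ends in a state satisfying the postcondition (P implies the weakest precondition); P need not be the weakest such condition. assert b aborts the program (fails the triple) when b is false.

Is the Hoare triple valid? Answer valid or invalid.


Working backward. After the program, the postcondition 2*cnt + 2*d + 7 < 3*h - 3 must hold; in canonical form it is 2*cnt + 2*d < 3*h - 10.
Before skip: 2*cnt + 2*d < 3*h - 10
Before t := cnt + 5: 2*cnt + 2*d < 3*h - 10
Before assert t - 1 == 2*h - 3*t - 9 || h + d + 6 != 0: (4*t == 2*h - 8 || d + h != -6) && 2*cnt + 2*d < 3*h - 10
Before d := 2*h + 8: (4*t == 2*h - 8 || 3*h != -14) && 2*cnt + h < -26
The weakest precondition is (4*t == 2*h - 8 || 3*h != -14) && 2*cnt + h < -26.
Check whether (4*t == 2*h - 8 || 3*h != -14) && 2*cnt + h < -30 implies it.
Every state satisfying the precondition satisfies the weakest precondition: the implication holds.
Answer: valid


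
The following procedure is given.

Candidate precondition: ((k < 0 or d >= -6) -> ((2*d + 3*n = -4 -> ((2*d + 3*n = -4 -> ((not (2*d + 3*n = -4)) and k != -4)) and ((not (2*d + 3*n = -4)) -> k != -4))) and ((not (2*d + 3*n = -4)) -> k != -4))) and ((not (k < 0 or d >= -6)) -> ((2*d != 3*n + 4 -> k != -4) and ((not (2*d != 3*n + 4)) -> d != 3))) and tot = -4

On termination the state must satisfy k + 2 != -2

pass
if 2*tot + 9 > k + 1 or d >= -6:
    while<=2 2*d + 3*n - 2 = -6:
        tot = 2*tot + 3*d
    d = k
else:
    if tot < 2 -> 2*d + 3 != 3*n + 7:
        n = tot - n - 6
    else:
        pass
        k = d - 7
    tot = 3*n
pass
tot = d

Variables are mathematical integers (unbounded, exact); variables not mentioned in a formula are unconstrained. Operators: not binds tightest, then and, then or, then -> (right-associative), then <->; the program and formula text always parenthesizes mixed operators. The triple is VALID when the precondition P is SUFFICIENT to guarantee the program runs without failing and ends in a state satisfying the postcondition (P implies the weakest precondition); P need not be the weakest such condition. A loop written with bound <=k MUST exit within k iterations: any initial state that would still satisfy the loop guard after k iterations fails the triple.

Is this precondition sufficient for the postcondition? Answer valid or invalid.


Working backward. After the program, the postcondition k + 2 != -2 must hold; in canonical form it is k != -4.
Before tot := d: k != -4
Before skip: k != -4
Then branch requires (2*d + 3*n = -4 -> ((2*d + 3*n = -4 -> ((not (2*d + 3*n = -4)) and k != -4)) and ((not (2*d + 3*n = -4)) -> k != -4))) and ((not (2*d + 3*n = -4)) -> k != -4); else branch requires ((tot < 2 -> 2*d != 3*n + 4) -> k != -4) and ((not (tot < 2 -> 2*d != 3*n + 4)) -> d != 3).
Before the if: ((2*tot > k - 8 or d >= -6) -> ((2*d + 3*n = -4 -> ((2*d + 3*n = -4 -> ((not (2*d + 3*n = -4)) and k != -4)) and ((not (2*d + 3*n = -4)) -> k != -4))) and ((not (2*d + 3*n = -4)) -> k != -4))) and ((not (2*tot > k - 8 or d >= -6)) -> (((tot < 2 -> 2*d != 3*n + 4) -> k != -4) and ((not (tot < 2 -> 2*d != 3*n + 4)) -> d != 3)))
Before skip: ((2*tot > k - 8 or d >= -6) -> ((2*d + 3*n = -4 -> ((2*d + 3*n = -4 -> ((not (2*d + 3*n = -4)) and k != -4)) and ((not (2*d + 3*n = -4)) -> k != -4))) and ((not (2*d + 3*n = -4)) -> k != -4))) and ((not (2*tot > k - 8 or d >= -6)) -> (((tot < 2 -> 2*d != 3*n + 4) -> k != -4) and ((not (tot < 2 -> 2*d != 3*n + 4)) -> d != 3)))
The weakest precondition is ((2*tot > k - 8 or d >= -6) -> ((2*d + 3*n = -4 -> ((2*d + 3*n = -4 -> ((not (2*d + 3*n = -4)) and k != -4)) and ((not (2*d + 3*n = -4)) -> k != -4))) and ((not (2*d + 3*n = -4)) -> k != -4))) and ((not (2*tot > k - 8 or d >= -6)) -> (((tot < 2 -> 2*d != 3*n + 4) -> k != -4) and ((not (tot < 2 -> 2*d != 3*n + 4)) -> d != 3))).
Check whether ((k < 0 or d >= -6) -> ((2*d + 3*n = -4 -> ((2*d + 3*n = -4 -> ((not (2*d + 3*n = -4)) and k != -4)) and ((not (2*d + 3*n = -4)) -> k != -4))) and ((not (2*d + 3*n = -4)) -> k != -4))) and ((not (k < 0 or d >= -6)) -> ((2*d != 3*n + 4 -> k != -4) and ((not (2*d != 3*n + 4)) -> d != 3))) and tot = -4 implies it.
Every state satisfying the precondition satisfies the weakest precondition: the implication holds.
Answer: valid


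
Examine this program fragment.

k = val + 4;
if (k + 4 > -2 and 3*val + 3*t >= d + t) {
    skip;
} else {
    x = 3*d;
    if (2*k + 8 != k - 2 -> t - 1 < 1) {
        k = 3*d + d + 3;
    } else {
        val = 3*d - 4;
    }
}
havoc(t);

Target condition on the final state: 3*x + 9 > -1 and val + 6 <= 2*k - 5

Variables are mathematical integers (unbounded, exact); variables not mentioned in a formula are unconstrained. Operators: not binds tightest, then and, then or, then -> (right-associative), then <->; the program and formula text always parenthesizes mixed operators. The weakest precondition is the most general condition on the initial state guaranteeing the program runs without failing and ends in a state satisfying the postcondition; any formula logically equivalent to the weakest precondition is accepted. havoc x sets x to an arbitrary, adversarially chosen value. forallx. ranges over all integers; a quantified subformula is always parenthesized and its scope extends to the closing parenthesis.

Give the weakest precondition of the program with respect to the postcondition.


Working backward. After the program, the postcondition 3*x + 9 > -1 and val + 6 <= 2*k - 5 must hold; in canonical form it is 3*x > -10 and val <= 2*k - 11.
Before havoc t: 3*x > -10 and val <= 2*k - 11
Then branch requires 3*x > -10 and val <= 2*k - 11; else branch requires ((k != -10 -> t < 2) -> (9*d > -10 and val <= 8*d - 5)) and ((not (k != -10 -> t < 2)) -> (9*d > -10 and 3*d <= 2*k - 7)).
Before the if: ((k > -6 and 2*t + 3*val >= d) -> (3*x > -10 and val <= 2*k - 11)) and ((not (k > -6 and 2*t + 3*val >= d)) -> (((k != -10 -> t < 2) -> (9*d > -10 and val <= 8*d - 5)) and ((not (k != -10 -> t < 2)) -> (9*d > -10 and 3*d <= 2*k - 7))))
Before k := val + 4: ((val > -10 and 2*t + 3*val >= d) -> (3*x > -10 and val >= 3)) and ((not (val > -10 and 2*t + 3*val >= d)) -> (((val != -14 -> t < 2) -> (9*d > -10 and val <= 8*d - 5)) and ((not (val != -14 -> t < 2)) -> (9*d > -10 and 3*d <= 2*val + 1))))
Answer: WP = ((val > -10 and 2*t + 3*val >= d) -> (3*x > -10 and val >= 3)) and ((not (val > -10 and 2*t + 3*val >= d)) -> (((val != -14 -> t < 2) -> (9*d > -10 and val <= 8*d - 5)) and ((not (val != -14 -> t < 2)) -> (9*d > -10 and 3*d <= 2*val + 1))))


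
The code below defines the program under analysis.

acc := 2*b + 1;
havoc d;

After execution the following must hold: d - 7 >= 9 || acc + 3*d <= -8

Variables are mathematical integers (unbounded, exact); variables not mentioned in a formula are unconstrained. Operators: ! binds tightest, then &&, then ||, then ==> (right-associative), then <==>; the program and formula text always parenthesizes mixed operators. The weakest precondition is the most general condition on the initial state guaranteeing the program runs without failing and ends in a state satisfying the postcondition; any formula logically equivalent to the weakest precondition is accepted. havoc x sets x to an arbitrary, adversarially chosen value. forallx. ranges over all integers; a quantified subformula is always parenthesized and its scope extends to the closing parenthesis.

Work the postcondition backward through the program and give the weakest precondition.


Working backward. After the program, the postcondition d - 7 >= 9 || acc + 3*d <= -8 must hold; in canonical form it is d >= 16 || acc + 3*d <= -8.
Before havoc d: forall d_1. (d_1 >= 16 || acc + 3*d_1 <= -8)
Before acc := 2*b + 1: forall d_1. (d_1 >= 16 || 2*b + 3*d_1 <= -9)
Answer: WP = forall d_1. (d_1 >= 16 || 2*b + 3*d_1 <= -9)


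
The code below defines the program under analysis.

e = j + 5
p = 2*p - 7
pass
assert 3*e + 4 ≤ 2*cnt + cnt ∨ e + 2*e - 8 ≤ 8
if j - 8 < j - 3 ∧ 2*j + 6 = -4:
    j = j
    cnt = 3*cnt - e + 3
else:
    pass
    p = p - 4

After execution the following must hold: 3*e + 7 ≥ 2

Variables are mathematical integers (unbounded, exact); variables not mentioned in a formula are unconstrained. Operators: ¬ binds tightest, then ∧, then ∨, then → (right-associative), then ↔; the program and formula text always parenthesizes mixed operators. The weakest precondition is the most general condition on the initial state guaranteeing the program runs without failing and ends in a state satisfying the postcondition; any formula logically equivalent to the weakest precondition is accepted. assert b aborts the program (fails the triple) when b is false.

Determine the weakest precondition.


Working backward. After the program, the postcondition 3*e + 7 ≥ 2 must hold; in canonical form it is 3*e ≥ -5.
Then branch requires 3*e ≥ -5; else branch requires 3*e ≥ -5.
Before the if: (2*j = -10 → 3*e ≥ -5) ∧ ((¬(2*j = -10)) → 3*e ≥ -5)
Before assert 3*e + 4 ≤ 2*cnt + cnt ∨ e + 2*e - 8 ≤ 8: (3*e ≤ 3*cnt - 4 ∨ 3*e ≤ 16) ∧ (2*j = -10 → 3*e ≥ -5) ∧ ((¬(2*j = -10)) → 3*e ≥ -5)
Before skip: (3*e ≤ 3*cnt - 4 ∨ 3*e ≤ 16) ∧ (2*j = -10 → 3*e ≥ -5) ∧ ((¬(2*j = -10)) → 3*e ≥ -5)
Before p := 2*p - 7: (3*e ≤ 3*cnt - 4 ∨ 3*e ≤ 16) ∧ (2*j = -10 → 3*e ≥ -5) ∧ ((¬(2*j = -10)) → 3*e ≥ -5)
Before e := j + 5: (3*j ≤ 3*cnt - 19 ∨ 3*j ≤ 1) ∧ (2*j = -10 → 3*j ≥ -20) ∧ ((¬(2*j = -10)) → 3*j ≥ -20)
Answer: WP = (3*j ≤ 3*cnt - 19 ∨ 3*j ≤ 1) ∧ (2*j = -10 → 3*j ≥ -20) ∧ ((¬(2*j = -10)) → 3*j ≥ -20)


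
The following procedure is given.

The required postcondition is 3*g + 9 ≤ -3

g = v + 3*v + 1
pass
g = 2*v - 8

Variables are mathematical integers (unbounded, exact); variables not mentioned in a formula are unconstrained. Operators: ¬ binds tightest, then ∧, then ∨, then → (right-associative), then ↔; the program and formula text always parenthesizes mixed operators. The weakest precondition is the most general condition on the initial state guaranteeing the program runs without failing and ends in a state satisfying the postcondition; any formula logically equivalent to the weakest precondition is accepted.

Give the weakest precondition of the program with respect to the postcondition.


Working backward. After the program, the postcondition 3*g + 9 ≤ -3 must hold; in canonical form it is 3*g ≤ -12.
Before g := 2*v - 8: 6*v ≤ 12
Before skip: 6*v ≤ 12
Before g := v + 3*v + 1: 6*v ≤ 12
Answer: WP = 6*v ≤ 12


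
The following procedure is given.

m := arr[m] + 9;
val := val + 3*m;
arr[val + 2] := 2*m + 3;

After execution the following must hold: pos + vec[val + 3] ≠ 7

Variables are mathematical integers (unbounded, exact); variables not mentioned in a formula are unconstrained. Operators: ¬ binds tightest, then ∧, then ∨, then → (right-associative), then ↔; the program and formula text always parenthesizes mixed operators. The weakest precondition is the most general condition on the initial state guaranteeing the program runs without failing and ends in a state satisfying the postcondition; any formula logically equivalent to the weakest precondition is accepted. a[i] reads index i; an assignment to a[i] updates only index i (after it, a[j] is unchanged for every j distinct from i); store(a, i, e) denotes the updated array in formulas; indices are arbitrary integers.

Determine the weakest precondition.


Working backward. After the program, the postcondition pos + vec[val + 3] ≠ 7 must hold; in canonical form it is vec[val + 3] + pos ≠ 7.
Before arr[val + 2] := 2*m + 3: vec[val + 3] + pos ≠ 7
Before val := val + 3*m: vec[3*m + val + 3] + pos ≠ 7
Before m := arr[m] + 9: vec[3*arr[m] + val + 30] + pos ≠ 7
Answer: WP = vec[3*arr[m] + val + 30] + pos ≠ 7


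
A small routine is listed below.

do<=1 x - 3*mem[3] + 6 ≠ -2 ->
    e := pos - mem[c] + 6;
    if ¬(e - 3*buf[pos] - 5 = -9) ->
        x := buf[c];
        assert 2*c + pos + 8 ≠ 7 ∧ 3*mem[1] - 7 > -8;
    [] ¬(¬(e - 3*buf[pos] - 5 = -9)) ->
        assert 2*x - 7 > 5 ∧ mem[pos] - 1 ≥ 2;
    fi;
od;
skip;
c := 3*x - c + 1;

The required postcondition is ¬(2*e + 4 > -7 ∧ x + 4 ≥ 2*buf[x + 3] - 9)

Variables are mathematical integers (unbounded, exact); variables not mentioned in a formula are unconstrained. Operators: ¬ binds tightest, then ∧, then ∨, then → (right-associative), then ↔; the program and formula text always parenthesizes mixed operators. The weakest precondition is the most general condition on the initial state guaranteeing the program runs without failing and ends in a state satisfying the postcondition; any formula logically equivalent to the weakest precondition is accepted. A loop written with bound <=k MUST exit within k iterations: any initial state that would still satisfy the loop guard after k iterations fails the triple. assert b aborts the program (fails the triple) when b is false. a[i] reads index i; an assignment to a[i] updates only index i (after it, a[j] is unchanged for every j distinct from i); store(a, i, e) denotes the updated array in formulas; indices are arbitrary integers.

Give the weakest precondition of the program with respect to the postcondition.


Working backward. After the program, the postcondition ¬(2*e + 4 > -7 ∧ x + 4 ≥ 2*buf[x + 3] - 9) must hold; in canonical form it is ¬(2*e > -11 ∧ x ≥ 2*buf[x + 3] - 13).
Before c := 3*x - c + 1: ¬(2*e > -11 ∧ x ≥ 2*buf[x + 3] - 13)
Before skip: ¬(2*e > -11 ∧ x ≥ 2*buf[x + 3] - 13)
Before the loop (bound <=1), unroll the exhaustion recursion (WP_0 = exit-now case; WP_j = one more guarded iteration, up to j = 1):
  WP_0: (¬(x ≠ 3*mem[3] - 8)) ∧ (¬(2*e > -11 ∧ x ≥ 2*buf[x + 3] - 13))
  WP_1: (x ≠ 3*mem[3] - 8 → (((¬(pos = 3*buf[pos] + mem[c] - 10)) → (2*c + pos ≠ -1 ∧ 3*mem[1] > -1 ∧ (¬(buf[c] ≠ 3*mem[3] - 8)) ∧ (¬(2*pos > 2*mem[c] - 23 ∧ buf[c] ≥ 2*buf[buf[c] + 3] - 13)))) ∧ (pos = 3*buf[pos] + mem[c] - 10 → (2*x > 12 ∧ mem[pos] ≥ 3 ∧ (¬(x ≠ 3*mem[3] - 8)) ∧ (¬(2*pos > 2*mem[c] - 23 ∧ x ≥ 2*buf[x + 3] - 13)))))) ∧ ((¬(x ≠ 3*mem[3] - 8)) → (¬(2*e > -11 ∧ x ≥ 2*buf[x + 3] - 13)))
So before the loop: (x ≠ 3*mem[3] - 8 → (((¬(pos = 3*buf[pos] + mem[c] - 10)) → (2*c + pos ≠ -1 ∧ 3*mem[1] > -1 ∧ (¬(buf[c] ≠ 3*mem[3] - 8)) ∧ (¬(2*pos > 2*mem[c] - 23 ∧ buf[c] ≥ 2*buf[buf[c] + 3] - 13)))) ∧ (pos = 3*buf[pos] + mem[c] - 10 → (2*x > 12 ∧ mem[pos] ≥ 3 ∧ (¬(x ≠ 3*mem[3] - 8)) ∧ (¬(2*pos > 2*mem[c] - 23 ∧ x ≥ 2*buf[x + 3] - 13)))))) ∧ ((¬(x ≠ 3*mem[3] - 8)) → (¬(2*e > -11 ∧ x ≥ 2*buf[x + 3] - 13)))
Answer: WP = (x ≠ 3*mem[3] - 8 → (((¬(pos = 3*buf[pos] + mem[c] - 10)) → (2*c + pos ≠ -1 ∧ 3*mem[1] > -1 ∧ (¬(buf[c] ≠ 3*mem[3] - 8)) ∧ (¬(2*pos > 2*mem[c] - 23 ∧ buf[c] ≥ 2*buf[buf[c] + 3] - 13)))) ∧ (pos = 3*buf[pos] + mem[c] - 10 → (2*x > 12 ∧ mem[pos] ≥ 3 ∧ (¬(x ≠ 3*mem[3] - 8)) ∧ (¬(2*pos > 2*mem[c] - 23 ∧ x ≥ 2*buf[x + 3] - 13)))))) ∧ ((¬(x ≠ 3*mem[3] - 8)) → (¬(2*e > -11 ∧ x ≥ 2*buf[x + 3] - 13)))


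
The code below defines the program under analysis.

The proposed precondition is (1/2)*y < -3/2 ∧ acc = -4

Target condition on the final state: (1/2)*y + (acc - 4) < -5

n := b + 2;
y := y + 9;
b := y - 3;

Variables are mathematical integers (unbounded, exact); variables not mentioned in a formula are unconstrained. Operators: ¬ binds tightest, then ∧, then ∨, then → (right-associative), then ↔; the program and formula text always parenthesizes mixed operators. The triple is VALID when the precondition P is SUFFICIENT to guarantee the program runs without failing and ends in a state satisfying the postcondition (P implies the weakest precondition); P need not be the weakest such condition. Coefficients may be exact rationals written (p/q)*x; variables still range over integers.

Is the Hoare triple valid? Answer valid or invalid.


Working backward. After the program, the postcondition (1/2)*y + (acc - 4) < -5 must hold; in canonical form it is acc + (1/2)*y < -1.
Before b := y - 3: acc + (1/2)*y < -1
Before y := y + 9: acc + (1/2)*y < -11/2
Before n := b + 2: acc + (1/2)*y < -11/2
The weakest precondition is acc + (1/2)*y < -11/2.
Check whether (1/2)*y < -3/2 ∧ acc = -4 implies it.
Every state satisfying the precondition satisfies the weakest precondition: the implication holds.
Answer: valid


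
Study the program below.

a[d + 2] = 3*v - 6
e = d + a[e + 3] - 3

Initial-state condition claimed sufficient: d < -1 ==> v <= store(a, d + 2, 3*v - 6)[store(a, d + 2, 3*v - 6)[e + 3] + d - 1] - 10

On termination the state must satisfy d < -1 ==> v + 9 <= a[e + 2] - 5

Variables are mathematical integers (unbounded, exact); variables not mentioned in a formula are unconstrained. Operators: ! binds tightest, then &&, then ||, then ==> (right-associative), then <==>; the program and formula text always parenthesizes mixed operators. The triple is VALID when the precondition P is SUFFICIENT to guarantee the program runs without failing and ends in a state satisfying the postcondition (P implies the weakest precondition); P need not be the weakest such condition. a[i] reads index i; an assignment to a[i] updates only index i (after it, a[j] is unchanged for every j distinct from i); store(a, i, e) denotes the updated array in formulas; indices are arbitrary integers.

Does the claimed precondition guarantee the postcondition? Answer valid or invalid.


Working backward. After the program, the postcondition d < -1 ==> v + 9 <= a[e + 2] - 5 must hold; in canonical form it is d < -1 ==> v <= a[e + 2] - 14.
Before e := d + a[e + 3] - 3: d < -1 ==> v <= a[a[e + 3] + d - 1] - 14
Before a[d + 2] := 3*v - 6: d < -1 ==> v <= store(a, d + 2, 3*v - 6)[store(a, d + 2, 3*v - 6)[e + 3] + d - 1] - 14
The weakest precondition is d < -1 ==> v <= store(a, d + 2, 3*v - 6)[store(a, d + 2, 3*v - 6)[e + 3] + d - 1] - 14.
Check whether d < -1 ==> v <= store(a, d + 2, 3*v - 6)[store(a, d + 2, 3*v - 6)[e + 3] + d - 1] - 10 implies it.
Countermodel: at the initial state a = {[0] = 3, [1] = 10, [7] = 4, elsewhere 3}, d = -2, e = 4, v = 0, the precondition holds but the weakest precondition fails.
Answer: invalid


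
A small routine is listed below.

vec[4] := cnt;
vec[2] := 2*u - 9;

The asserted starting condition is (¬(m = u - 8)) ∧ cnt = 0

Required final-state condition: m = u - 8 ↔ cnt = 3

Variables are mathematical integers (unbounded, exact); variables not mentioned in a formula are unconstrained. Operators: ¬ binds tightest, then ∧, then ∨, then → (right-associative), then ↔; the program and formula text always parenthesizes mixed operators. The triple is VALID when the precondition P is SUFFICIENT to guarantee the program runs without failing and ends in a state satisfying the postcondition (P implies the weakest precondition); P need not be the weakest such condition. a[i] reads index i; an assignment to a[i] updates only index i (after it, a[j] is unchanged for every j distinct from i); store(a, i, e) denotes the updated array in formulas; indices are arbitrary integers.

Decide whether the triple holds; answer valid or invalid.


Working backward. After the program, m = u - 8 ↔ cnt = 3 must hold.
Before vec[2] := 2*u - 9: m = u - 8 ↔ cnt = 3
Before vec[4] := cnt: m = u - 8 ↔ cnt = 3
The weakest precondition is m = u - 8 ↔ cnt = 3.
Check whether (¬(m = u - 8)) ∧ cnt = 0 implies it.
Every state satisfying the precondition satisfies the weakest precondition: the implication holds.
Answer: valid
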